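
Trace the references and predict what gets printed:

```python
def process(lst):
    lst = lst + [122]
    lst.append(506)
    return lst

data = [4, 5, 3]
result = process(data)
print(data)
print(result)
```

Key concept: rebinding parameter vs mutation.
Step by step:
`data = [4, 5, 3]` → data = [4, 5, 3]
`result = process(data)` → result = [4, 5, 3, 122, 506]
`print(data)` → prints [4, 5, 3]
`print(result)` → prints [4, 5, 3, 122, 506]

Answer:
[4, 5, 3]
[4, 5, 3, 122, 506]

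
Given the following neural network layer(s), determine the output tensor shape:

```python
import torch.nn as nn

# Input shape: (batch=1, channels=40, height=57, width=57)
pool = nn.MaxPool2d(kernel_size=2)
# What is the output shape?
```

Input: (1, 40, 57, 57) -> Output: (1, 40, 28, 28)

Answer: (1, 40, 28, 28)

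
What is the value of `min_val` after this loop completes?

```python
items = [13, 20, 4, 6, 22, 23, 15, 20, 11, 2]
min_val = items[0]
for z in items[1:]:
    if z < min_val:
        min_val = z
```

Minimum of [13, 20, 4, 6, 22, 23, 15, 20, 11, 2]
`min_val` takes the values: 13 → 4 → 2

Answer: 2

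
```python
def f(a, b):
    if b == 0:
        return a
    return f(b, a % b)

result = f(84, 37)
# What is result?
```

f(84, 37) -> f(37, 10) -> f(10, 7) -> f(7, 3) -> f(3, 1) -> f(1, 0) -> 1

Answer: 1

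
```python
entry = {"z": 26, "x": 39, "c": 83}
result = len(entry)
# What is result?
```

Trace:
`entry = {"z": 26, "x": 39, "c": 83}` → entry = {'z': 26, 'x': 39, 'c': 83}
`result = len(entry)` → result = 3
So result = 3

Answer: 3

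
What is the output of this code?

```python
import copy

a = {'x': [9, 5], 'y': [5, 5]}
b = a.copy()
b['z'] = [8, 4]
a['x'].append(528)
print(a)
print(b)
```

Key concept: shallow copy of dict with mutable values.
Step by step:
`a = {'x': [9, 5], 'y': [5, 5]}` → a = {'x': [9, 5], 'y': [5, 5]}
`b = a.copy()` → b = {'x': [9, 5], 'y': [5, 5]}
`b['z'] = [8, 4]` → b = {'x': [9, 5], 'y': [5, 5], 'z': [8, 4]}
`a['x'].append(528)` → a = {'x': [9, 5, 528], 'y': [5, 5]}; b = {'x': [9, 5, 528], 'y': [5, 5], 'z': [8, 4]}
`print(a)` → prints {'x': [9, 5, 528], 'y': [5, 5]}
`print(b)` → prints {'x': [9, 5, 528], 'y': [5, 5], 'z': [8, 4]}

Answer:
{'x': [9, 5, 528], 'y': [5, 5]}
{'x': [9, 5, 528], 'y': [5, 5], 'z': [8, 4]}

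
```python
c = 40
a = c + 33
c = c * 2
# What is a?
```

Trace:
`c = 40` → c = 40
`a = c + 33` → a = 73
`c = c * 2` → c = 80
So a = 73

Answer: 73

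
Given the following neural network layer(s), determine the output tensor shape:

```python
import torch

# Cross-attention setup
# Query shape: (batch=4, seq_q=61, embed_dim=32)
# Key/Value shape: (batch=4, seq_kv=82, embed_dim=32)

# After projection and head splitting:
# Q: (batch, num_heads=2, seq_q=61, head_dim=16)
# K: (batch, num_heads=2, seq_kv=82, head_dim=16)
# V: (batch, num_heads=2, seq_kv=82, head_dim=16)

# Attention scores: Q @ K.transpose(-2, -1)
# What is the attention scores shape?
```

Input: (4, 61, 32) -> Output: (4, 2, 61, 82)

Answer: (4, 2, 61, 82)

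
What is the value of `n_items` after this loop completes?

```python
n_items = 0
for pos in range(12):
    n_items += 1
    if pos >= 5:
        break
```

Loop breaks when pos reaches 5, n_items is 6
`n_items` takes the values: 0 → 1 → 2 → 3 → 4 → 5 → 6

Answer: 6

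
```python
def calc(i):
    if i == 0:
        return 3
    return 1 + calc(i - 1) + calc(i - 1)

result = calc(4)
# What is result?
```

calc(i) = 1 + 2·calc(i-1), calc(0)=3. Closed form: (3+1)·2^4 - 1 = 63.

Answer: 63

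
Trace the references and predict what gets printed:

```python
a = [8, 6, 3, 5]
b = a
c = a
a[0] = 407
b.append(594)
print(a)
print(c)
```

Key concept: multiple aliases.
Step by step:
`a = [8, 6, 3, 5]` → a = [8, 6, 3, 5]
`b = a` → b = [8, 6, 3, 5] (same object as a)
`c = a` → c = [8, 6, 3, 5] (same object as a, b)
`a[0] = 407` → a = [407, 6, 3, 5] (same object as b, c); b = [407, 6, 3, 5] (same object as a, c); c = [407, 6, 3, 5] (same object as a, b)
`b.append(594)` → a = [407, 6, 3, 5, 594] (same object as b, c); b = [407, 6, 3, 5, 594] (same object as a, c); c = [407, 6, 3, 5, 594] (same object as a, b)
`print(a)` → prints [407, 6, 3, 5, 594]
`print(c)` → prints [407, 6, 3, 5, 594]

Answer:
[407, 6, 3, 5, 594]
[407, 6, 3, 5, 594]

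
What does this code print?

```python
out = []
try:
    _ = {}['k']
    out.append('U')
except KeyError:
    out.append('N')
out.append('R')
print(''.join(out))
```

Execution trace: 'N' (except KeyError) → 'R' (after the try/except). Output: NR

Answer: NR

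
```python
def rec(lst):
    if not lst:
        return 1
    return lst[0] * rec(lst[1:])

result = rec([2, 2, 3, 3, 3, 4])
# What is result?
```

Product over [2, 2, 3, 3, 3, 4] = 2 * 2 * 3 * 3 * 3 * 4 = 432

Answer: 432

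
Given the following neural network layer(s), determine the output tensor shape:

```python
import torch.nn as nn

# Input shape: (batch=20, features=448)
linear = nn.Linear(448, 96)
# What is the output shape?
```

Input: (20, 448) -> Output: (20, 96)

Answer: (20, 96)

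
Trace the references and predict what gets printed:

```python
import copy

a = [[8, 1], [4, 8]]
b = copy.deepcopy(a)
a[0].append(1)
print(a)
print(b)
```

Key concept: deep copy is fully independent.
Step by step:
`a = [[8, 1], [4, 8]]` → a = [[8, 1], [4, 8]]
`b = copy.deepcopy(a)` → b = [[8, 1], [4, 8]]
`a[0].append(1)` → a = [[8, 1, 1], [4, 8]]
`print(a)` → prints [[8, 1, 1], [4, 8]]
`print(b)` → prints [[8, 1], [4, 8]]

Answer:
[[8, 1, 1], [4, 8]]
[[8, 1], [4, 8]]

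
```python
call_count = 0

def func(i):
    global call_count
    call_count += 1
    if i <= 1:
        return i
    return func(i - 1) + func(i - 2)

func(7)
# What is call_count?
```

Calls(i) = 1 + Calls(i-1) + Calls(i-2); Calls(0)=Calls(1)=1. For i=7 this gives 41.

Answer: 41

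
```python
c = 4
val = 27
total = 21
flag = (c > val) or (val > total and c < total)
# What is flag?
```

Trace:
`c = 4` → c = 4
`val = 27` → val = 27
`total = 21` → total = 21
`flag = (c > val) or (val > total and c < total)` → flag = True
So flag = True

Answer: True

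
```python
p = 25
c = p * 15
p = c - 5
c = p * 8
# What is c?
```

Trace:
`p = 25` → p = 25
`c = p * 15` → c = 375
`p = c - 5` → p = 370
`c = p * 8` → c = 2960
So c = 2960

Answer: 2960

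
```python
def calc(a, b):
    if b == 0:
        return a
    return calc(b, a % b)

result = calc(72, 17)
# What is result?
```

calc(72, 17) -> calc(17, 4) -> calc(4, 1) -> calc(1, 0) -> 1

Answer: 1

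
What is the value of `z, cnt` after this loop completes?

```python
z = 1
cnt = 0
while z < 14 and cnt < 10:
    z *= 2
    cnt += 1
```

Double until >= 14 or 10 iterations
`z, cnt` takes the values: (1, 0) → (2, 0) → (2, 1) → (4, 1) → (4, 2) → (8, 2) → (8, 3) → (16, 3) → (16, 4)

Answer: 16, 4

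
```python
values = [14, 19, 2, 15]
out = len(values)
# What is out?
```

Trace:
`values = [14, 19, 2, 15]` → values = [14, 19, 2, 15]
`out = len(values)` → out = 4
So out = 4

Answer: 4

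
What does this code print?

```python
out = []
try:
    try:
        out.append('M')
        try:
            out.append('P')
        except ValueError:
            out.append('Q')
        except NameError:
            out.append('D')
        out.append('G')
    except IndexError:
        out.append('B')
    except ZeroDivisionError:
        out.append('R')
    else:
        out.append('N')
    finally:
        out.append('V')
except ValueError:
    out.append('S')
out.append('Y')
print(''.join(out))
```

Execution trace: 'M' (try body) → 'P' (inner try body, no exception) → 'G' (try body, no exception) → 'N' (else) → 'V' (finally) → 'Y' (after the try/except). Output: MPGNVY

Answer: MPGNVY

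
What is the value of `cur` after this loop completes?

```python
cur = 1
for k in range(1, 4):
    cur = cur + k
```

Start at 1, add 1 through 3
`cur` takes the values: 1 → 2 → 4 → 7

Answer: 7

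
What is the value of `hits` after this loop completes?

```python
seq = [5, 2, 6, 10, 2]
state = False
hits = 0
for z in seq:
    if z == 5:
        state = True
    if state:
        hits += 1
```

Count elements after first 5 in [5, 2, 6, 10, 2]
`hits` takes the values: 0 → 1 → 2 → 3 → 4 → 5

Answer: 5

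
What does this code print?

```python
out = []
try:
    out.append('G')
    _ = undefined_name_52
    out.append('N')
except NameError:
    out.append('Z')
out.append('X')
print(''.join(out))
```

Execution trace: 'G' (try body) → 'Z' (except NameError) → 'X' (after the try/except). Output: GZX

Answer: GZX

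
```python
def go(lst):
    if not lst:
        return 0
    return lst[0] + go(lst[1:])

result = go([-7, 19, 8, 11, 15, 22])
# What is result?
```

(-7) + 19 + 8 + 11 + 15 + 22 + 0 = 68

Answer: 68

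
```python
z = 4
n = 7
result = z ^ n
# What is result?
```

Trace:
`z = 4` → z = 4
`n = 7` → n = 7
`result = z ^ n` → result = 3
So result = 3

Answer: 3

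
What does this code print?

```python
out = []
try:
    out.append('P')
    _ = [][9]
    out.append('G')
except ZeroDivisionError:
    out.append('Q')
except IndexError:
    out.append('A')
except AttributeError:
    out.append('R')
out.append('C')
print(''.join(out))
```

Execution trace: 'P' (try body) → 'A' (except IndexError) → 'C' (after the try/except). Output: PAC

Answer: PAC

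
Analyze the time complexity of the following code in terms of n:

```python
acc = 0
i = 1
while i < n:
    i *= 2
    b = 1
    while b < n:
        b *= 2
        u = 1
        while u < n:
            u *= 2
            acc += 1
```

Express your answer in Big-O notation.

Each loop level contributes: log n × log n × log n. Multiplying the contributions gives O(log^3 n).

Answer: O(log^3 n)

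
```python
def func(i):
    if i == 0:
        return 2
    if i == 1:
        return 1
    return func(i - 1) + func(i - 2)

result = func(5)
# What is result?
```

Build up from base cases: func(0)=2, func(1)=1, func(2)=3, func(3)=4, func(4)=7, func(5)=11

Answer: 11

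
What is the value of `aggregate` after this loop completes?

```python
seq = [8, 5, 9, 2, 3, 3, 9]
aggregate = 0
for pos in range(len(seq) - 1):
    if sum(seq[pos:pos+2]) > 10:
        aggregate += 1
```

Count windows with sum > 10
`aggregate` takes the values: 0 → 1 → 2 → 3 → 4

Answer: 4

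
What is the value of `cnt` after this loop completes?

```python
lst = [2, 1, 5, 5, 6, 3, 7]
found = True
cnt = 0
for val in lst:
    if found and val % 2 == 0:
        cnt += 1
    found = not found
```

Count even values at even positions
`cnt` takes the values: 0 → 1 → 2

Answer: 2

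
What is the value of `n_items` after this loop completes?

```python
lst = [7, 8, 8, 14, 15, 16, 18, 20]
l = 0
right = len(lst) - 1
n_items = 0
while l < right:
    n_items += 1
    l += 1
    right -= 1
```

Iterations until pointers meet (list length 8)
`n_items` takes the values: 0 → 1 → 2 → 3 → 4

Answer: 4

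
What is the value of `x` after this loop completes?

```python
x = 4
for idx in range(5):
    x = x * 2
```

Multiply by 2, 5 times: 4 * 2^5 = 128
`x` takes the values: 4 → 8 → 16 → 32 → 64 → 128

Answer: 128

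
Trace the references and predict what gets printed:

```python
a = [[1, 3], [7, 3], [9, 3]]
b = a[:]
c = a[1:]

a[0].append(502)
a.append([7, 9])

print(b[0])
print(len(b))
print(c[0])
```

Key concept: slice with nested mutation.
Step by step:
`a = [[1, 3], [7, 3], [9, 3]]` → a = [[1, 3], [7, 3], [9, 3]]
`b = a[:]` → b = [[1, 3], [7, 3], [9, 3]]
`c = a[1:]` → c = [[7, 3], [9, 3]]
`a[0].append(502)` → a = [[1, 3, 502], [7, 3], [9, 3]]; b = [[1, 3, 502], [7, 3], [9, 3]]
`a.append([7, 9])` → a = [[1, 3, 502], [7, 3], [9, 3], [7, 9]]
`print(b[0])` → prints [1, 3, 502]
`print(len(b))` → prints 3
`print(c[0])` → prints [7, 3]

Answer:
[1, 3, 502]
3
[7, 3]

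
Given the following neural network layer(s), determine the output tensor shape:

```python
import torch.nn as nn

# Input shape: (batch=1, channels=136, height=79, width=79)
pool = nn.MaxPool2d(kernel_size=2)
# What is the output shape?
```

Input: (1, 136, 79, 79) -> Output: (1, 136, 39, 39)

Answer: (1, 136, 39, 39)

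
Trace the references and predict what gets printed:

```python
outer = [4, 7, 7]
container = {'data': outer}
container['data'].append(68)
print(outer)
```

Key concept: dict holds reference to list.
Step by step:
`outer = [4, 7, 7]` → outer = [4, 7, 7]
`container = {'data': outer}` → container = {'data': [4, 7, 7]}
`container['data'].append(68)` → outer = [4, 7, 7, 68]; container = {'data': [4, 7, 7, 68]}
`print(outer)` → prints [4, 7, 7, 68]

Answer: [4, 7, 7, 68]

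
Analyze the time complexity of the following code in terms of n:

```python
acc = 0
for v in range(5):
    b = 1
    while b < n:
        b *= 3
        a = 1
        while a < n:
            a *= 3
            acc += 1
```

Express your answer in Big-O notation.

Each loop level contributes: 1 × log n × log n. Multiplying the contributions gives O(log² n).

Answer: O(log² n)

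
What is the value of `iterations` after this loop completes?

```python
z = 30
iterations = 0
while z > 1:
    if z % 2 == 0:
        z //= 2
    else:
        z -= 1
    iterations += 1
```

Steps to reduce 30 to 1
`iterations` takes the values: 0 → 1 → 2 → 3 → 4 → 5 → 6 → 7

Answer: 7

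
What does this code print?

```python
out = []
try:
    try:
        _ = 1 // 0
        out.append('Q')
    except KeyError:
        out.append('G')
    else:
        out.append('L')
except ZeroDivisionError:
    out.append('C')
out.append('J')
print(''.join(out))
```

Execution trace: 'C' (outer except ZeroDivisionError) → 'J' (after the try/except). Output: CJ

Answer: CJ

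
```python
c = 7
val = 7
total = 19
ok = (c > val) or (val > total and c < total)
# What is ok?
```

Trace:
`c = 7` → c = 7
`val = 7` → val = 7
`total = 19` → total = 19
`ok = (c > val) or (val > total and c < total)` → ok = False
So ok = False

Answer: False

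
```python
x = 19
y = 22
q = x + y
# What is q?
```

Trace:
`x = 19` → x = 19
`y = 22` → y = 22
`q = x + y` → q = 41
So q = 41

Answer: 41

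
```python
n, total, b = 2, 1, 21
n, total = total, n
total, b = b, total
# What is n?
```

Trace:
`n, total, b = 2, 1, 21` → n = 2; total = 1; b = 21
`n, total = total, n` → n = 1; total = 2
`total, b = b, total` → total = 21; b = 2
So n = 1

Answer: 1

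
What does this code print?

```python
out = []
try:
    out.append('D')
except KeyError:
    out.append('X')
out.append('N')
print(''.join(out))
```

Execution trace: 'D' (try body, no exception) → 'N' (after the try/except). Output: DN

Answer: DN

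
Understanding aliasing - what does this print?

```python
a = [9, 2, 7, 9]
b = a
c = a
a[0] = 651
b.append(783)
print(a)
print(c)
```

Key concept: multiple aliases.
Step by step:
`a = [9, 2, 7, 9]` → a = [9, 2, 7, 9]
`b = a` → b = [9, 2, 7, 9] (same object as a)
`c = a` → c = [9, 2, 7, 9] (same object as a, b)
`a[0] = 651` → a = [651, 2, 7, 9] (same object as b, c); b = [651, 2, 7, 9] (same object as a, c); c = [651, 2, 7, 9] (same object as a, b)
`b.append(783)` → a = [651, 2, 7, 9, 783] (same object as b, c); b = [651, 2, 7, 9, 783] (same object as a, c); c = [651, 2, 7, 9, 783] (same object as a, b)
`print(a)` → prints [651, 2, 7, 9, 783]
`print(c)` → prints [651, 2, 7, 9, 783]

Answer:
[651, 2, 7, 9, 783]
[651, 2, 7, 9, 783]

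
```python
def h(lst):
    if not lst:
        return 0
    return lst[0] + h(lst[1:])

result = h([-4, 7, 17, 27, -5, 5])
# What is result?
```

(-4) + 7 + 17 + 27 + (-5) + 5 + 0 = 47

Answer: 47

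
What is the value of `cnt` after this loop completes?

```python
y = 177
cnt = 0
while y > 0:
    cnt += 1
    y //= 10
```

Count digits by repeated division by 10
`cnt` takes the values: 0 → 1 → 2 → 3

Answer: 3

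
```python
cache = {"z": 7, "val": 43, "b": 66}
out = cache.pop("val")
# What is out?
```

Trace:
`cache = {"z": 7, "val": 43, "b": 66}` → cache = {'z': 7, 'val': 43, 'b': 66}
`out = cache.pop("val")` → cache = {'z': 7, 'b': 66}; out = 43
So out = 43

Answer: 43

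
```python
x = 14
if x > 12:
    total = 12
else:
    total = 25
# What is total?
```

Trace:
`x = 14` → x = 14
`if x > 12: ...` → x > 12 is True → total = 12
So total = 12

Answer: 12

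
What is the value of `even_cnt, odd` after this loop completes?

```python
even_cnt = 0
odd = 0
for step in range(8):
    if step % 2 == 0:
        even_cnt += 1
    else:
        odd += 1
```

Count evens and odds in range(8)
`even_cnt, odd` takes the values: (0, 0) → (1, 0) → (1, 1) → (2, 1) → (2, 2) → (3, 2) → (3, 3) → (4, 3) → (4, 4)

Answer: 4, 4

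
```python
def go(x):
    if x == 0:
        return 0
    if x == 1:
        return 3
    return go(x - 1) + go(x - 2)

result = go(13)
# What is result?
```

Build up from base cases: go(0)=0, go(1)=3, go(2)=3, go(3)=6, go(4)=9, go(5)=15, go(6)=24, ..., go(13)=699

Answer: 699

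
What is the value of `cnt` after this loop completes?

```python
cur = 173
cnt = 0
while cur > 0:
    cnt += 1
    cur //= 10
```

Count digits by repeated division by 10
`cnt` takes the values: 0 → 1 → 2 → 3

Answer: 3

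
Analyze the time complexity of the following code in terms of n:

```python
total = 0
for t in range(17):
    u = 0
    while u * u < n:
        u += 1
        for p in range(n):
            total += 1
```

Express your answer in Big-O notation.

Each loop level contributes: 1 × √n × n. Multiplying the contributions gives O(n√n).

Answer: O(n√n)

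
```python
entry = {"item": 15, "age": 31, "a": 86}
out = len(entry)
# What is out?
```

Trace:
`entry = {"item": 15, "age": 31, "a": 86}` → entry = {'item': 15, 'age': 31, 'a': 86}
`out = len(entry)` → out = 3
So out = 3

Answer: 3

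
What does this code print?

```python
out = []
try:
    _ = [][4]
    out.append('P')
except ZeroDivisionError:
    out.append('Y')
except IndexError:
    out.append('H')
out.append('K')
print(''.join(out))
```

Execution trace: 'H' (except IndexError) → 'K' (after the try/except). Output: HK

Answer: HK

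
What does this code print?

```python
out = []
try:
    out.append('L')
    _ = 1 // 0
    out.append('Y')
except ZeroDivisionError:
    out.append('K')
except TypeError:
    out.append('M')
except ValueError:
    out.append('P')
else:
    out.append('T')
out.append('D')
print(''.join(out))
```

Execution trace: 'L' (try body) → 'K' (except ZeroDivisionError) → 'D' (after the try/except). Output: LKD

Answer: LKD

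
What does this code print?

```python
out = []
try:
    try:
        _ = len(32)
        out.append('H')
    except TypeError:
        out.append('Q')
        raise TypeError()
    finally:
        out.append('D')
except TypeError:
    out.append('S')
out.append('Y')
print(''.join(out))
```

Execution trace: 'Q' (inner except TypeError) → 'D' (inner finally) → 'S' (outer except TypeError) → 'Y' (after the try/except). Output: QDSY

Answer: QDSY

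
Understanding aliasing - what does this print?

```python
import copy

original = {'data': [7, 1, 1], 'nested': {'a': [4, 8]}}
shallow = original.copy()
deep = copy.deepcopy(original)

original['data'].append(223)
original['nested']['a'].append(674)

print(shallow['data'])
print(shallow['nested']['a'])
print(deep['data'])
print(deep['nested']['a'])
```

Key concept: comparing shallow vs deep copy.
Step by step:
`original = {'data': [7, 1, 1], 'nested': {'a': [4, 8]}}` → original = {'data': [7, 1, 1], 'nested': {'a': [4, 8]}}
`shallow = original.copy()` → shallow = {'data': [7, 1, 1], 'nested': {'a': [4, 8]}}
`deep = copy.deepcopy(original)` → deep = {'data': [7, 1, 1], 'nested': {'a': [4, 8]}}
`original['data'].append(223)` → original = {'data': [7, 1, 1, 223], 'nested': {'a': [4, 8]}}; shallow = {'data': [7, 1, 1, 223], 'nested': {'a': [4, 8]}}
`original['nested']['a'].append(674)` → original = {'data': [7, 1, 1, 223], 'nested': {'a': [4, 8, 674]}}; shallow = {'data': [7, 1, 1, 223], 'nested': {'a': [4, 8, 674]}}
`print(shallow['data'])` → prints [7, 1, 1, 223]
`print(shallow['nested']['a'])` → prints [4, 8, 674]
`print(deep['data'])` → prints [7, 1, 1]
`print(deep['nested']['a'])` → prints [4, 8]

Answer:
[7, 1, 1, 223]
[4, 8, 674]
[7, 1, 1]
[4, 8]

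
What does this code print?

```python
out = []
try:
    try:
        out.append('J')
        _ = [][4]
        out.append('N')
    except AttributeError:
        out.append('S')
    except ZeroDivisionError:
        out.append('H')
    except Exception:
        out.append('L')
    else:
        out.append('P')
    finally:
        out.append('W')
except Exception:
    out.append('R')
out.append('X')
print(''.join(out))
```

Execution trace: 'J' (inner try body) → 'L' (inner except Exception) → 'W' (inner finally) → 'X' (after the try/except). Output: JLWX

Answer: JLWX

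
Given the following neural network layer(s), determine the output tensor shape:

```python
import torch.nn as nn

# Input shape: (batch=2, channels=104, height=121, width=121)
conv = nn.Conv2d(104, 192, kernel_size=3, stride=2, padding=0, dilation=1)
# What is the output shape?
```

Input: (2, 104, 121, 121) -> Output: (2, 192, 60, 60)

Answer: (2, 192, 60, 60)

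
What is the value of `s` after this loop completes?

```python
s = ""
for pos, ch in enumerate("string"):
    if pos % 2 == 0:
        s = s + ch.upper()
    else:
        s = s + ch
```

Uppercase even positions in 'string'
`s` takes the values: "" → "S" → "St" → "StR" → "StRi" → "StRiN" → "StRiNg"

Answer: "StRiNg"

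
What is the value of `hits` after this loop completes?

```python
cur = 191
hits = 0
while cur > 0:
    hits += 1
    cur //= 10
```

Count digits by repeated division by 10
`hits` takes the values: 0 → 1 → 2 → 3

Answer: 3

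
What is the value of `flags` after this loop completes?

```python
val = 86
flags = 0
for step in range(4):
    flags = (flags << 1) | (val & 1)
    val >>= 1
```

Reverse lowest 4 bits of 86
`flags` takes the values: 0 → 1 → 3 → 6

Answer: 6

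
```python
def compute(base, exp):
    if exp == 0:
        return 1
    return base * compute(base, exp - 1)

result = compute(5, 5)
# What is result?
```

compute(5, 5) = 5 * 5 * 5 * 5 * 5 = 3125

Answer: 3125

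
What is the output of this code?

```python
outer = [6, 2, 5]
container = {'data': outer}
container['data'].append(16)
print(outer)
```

Key concept: dict holds reference to list.
Step by step:
`outer = [6, 2, 5]` → outer = [6, 2, 5]
`container = {'data': outer}` → container = {'data': [6, 2, 5]}
`container['data'].append(16)` → outer = [6, 2, 5, 16]; container = {'data': [6, 2, 5, 16]}
`print(outer)` → prints [6, 2, 5, 16]

Answer: [6, 2, 5, 16]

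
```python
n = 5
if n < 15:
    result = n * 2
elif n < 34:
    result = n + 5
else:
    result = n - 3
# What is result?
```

Trace:
`n = 5` → n = 5
`if n < 15: ...` → n < 15 is True → result = 10
So result = 10

Answer: 10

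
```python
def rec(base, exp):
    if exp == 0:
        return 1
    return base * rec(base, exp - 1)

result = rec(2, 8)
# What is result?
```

rec(2, 8) = 2 * 2 * 2 * 2 * 2 * 2 * 2 * 2 = 256

Answer: 256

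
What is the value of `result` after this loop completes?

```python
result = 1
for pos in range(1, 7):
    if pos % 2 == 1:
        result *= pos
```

Product of odd numbers 1 to 6
`result` takes the values: 1 → 3 → 15

Answer: 15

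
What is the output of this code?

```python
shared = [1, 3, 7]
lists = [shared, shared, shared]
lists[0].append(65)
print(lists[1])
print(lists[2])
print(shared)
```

Key concept: list of same reference.
Step by step:
`shared = [1, 3, 7]` → shared = [1, 3, 7]
`lists = [shared, shared, shared]` → lists = [[1, 3, 7], [1, 3, 7], [1, 3, 7]]
`lists[0].append(65)` → shared = [1, 3, 7, 65]; lists = [[1, 3, 7, 65], [1, 3, 7, 65], [1, 3, 7, 65]]
`print(lists[1])` → prints [1, 3, 7, 65]
`print(lists[2])` → prints [1, 3, 7, 65]
`print(shared)` → prints [1, 3, 7, 65]

Answer:
[1, 3, 7, 65]
[1, 3, 7, 65]
[1, 3, 7, 65]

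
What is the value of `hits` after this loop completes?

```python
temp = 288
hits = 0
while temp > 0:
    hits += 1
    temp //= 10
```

Count digits by repeated division by 10
`hits` takes the values: 0 → 1 → 2 → 3

Answer: 3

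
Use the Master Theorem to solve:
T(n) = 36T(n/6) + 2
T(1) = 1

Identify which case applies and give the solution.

a=36, b=6, f(n)=2. log_6(36) = 2. Since c=0 < 2, Case 1 applies: T(n) = Θ(n^log_b(a)) = O(n^2).

Answer: O(n^2) - Case 1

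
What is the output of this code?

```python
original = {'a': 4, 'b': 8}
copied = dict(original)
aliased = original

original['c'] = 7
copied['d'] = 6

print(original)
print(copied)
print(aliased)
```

Key concept: dict() creates copy, assignment creates alias.
Step by step:
`original = {'a': 4, 'b': 8}` → original = {'a': 4, 'b': 8}
`copied = dict(original)` → copied = {'a': 4, 'b': 8}
`aliased = original` → aliased = {'a': 4, 'b': 8} (same object as original)
`original['c'] = 7` → original = {'a': 4, 'b': 8, 'c': 7} (same object as aliased); aliased = {'a': 4, 'b': 8, 'c': 7} (same object as original)
`copied['d'] = 6` → copied = {'a': 4, 'b': 8, 'd': 6}
`print(original)` → prints {'a': 4, 'b': 8, 'c': 7}
`print(copied)` → prints {'a': 4, 'b': 8, 'd': 6}
`print(aliased)` → prints {'a': 4, 'b': 8, 'c': 7}

Answer:
{'a': 4, 'b': 8, 'c': 7}
{'a': 4, 'b': 8, 'd': 6}
{'a': 4, 'b': 8, 'c': 7}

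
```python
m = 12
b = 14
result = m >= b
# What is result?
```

Trace:
`m = 12` → m = 12
`b = 14` → b = 14
`result = m >= b` → result = False
So result = False

Answer: False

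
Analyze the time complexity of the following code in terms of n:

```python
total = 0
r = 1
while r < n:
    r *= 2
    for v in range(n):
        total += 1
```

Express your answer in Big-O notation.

Each loop level contributes: log n × n. Multiplying the contributions gives O(n log n).

Answer: O(n log n)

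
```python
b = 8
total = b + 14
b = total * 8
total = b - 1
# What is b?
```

Trace:
`b = 8` → b = 8
`total = b + 14` → total = 22
`b = total * 8` → b = 176
`total = b - 1` → total = 175
So b = 176

Answer: 176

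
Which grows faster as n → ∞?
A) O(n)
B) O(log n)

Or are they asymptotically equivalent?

O(n) vs O(log n): Higher order terms dominate.

Answer: A) O(n) grows faster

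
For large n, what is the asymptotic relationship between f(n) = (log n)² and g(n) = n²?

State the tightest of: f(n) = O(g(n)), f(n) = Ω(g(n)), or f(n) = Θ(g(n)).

(log n)² vs n²: f(n) = O(g(n)) but not Ω(g(n)) — n² grows strictly faster than (log n)².

Answer: f(n) = O(g(n)) but not Ω(g(n)) — n² grows strictly faster than (log n)².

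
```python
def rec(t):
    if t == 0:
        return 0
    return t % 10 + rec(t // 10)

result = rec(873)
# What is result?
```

Sum of digits of 873: 3 + 7 + 8 = 18

Answer: 18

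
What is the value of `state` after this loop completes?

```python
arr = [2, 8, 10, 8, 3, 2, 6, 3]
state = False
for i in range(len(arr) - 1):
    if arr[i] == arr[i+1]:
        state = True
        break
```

Check consecutive duplicates in [2, 8, 10, 8, 3, 2, 6, 3]
`state` takes the values: False

Answer: False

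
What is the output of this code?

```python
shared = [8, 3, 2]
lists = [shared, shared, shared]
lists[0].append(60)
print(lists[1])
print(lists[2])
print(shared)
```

Key concept: list of same reference.
Step by step:
`shared = [8, 3, 2]` → shared = [8, 3, 2]
`lists = [shared, shared, shared]` → lists = [[8, 3, 2], [8, 3, 2], [8, 3, 2]]
`lists[0].append(60)` → shared = [8, 3, 2, 60]; lists = [[8, 3, 2, 60], [8, 3, 2, 60], [8, 3, 2, 60]]
`print(lists[1])` → prints [8, 3, 2, 60]
`print(lists[2])` → prints [8, 3, 2, 60]
`print(shared)` → prints [8, 3, 2, 60]

Answer:
[8, 3, 2, 60]
[8, 3, 2, 60]
[8, 3, 2, 60]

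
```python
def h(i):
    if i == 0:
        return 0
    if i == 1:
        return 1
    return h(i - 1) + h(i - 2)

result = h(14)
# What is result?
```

Build up from base cases: h(0)=0, h(1)=1, h(2)=1, h(3)=2, h(4)=3, h(5)=5, h(6)=8, ..., h(14)=377

Answer: 377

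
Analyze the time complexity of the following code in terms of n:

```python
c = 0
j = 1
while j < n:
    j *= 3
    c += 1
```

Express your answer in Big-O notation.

Each loop level contributes: log n. Multiplying the contributions gives O(log n).

Answer: O(log n)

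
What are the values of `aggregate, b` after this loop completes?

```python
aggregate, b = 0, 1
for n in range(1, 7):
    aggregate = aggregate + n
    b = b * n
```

Sum and factorial of 1 to 6
`aggregate, b` takes the values: (0, 1) → (1, 1) → (3, 1) → (3, 2) → (6, 2) → (6, 6) → (10, 6) → (10, 24) → (15, 24) → (15, 120) → (21, 120) → (21, 720)

Answer: 21, 720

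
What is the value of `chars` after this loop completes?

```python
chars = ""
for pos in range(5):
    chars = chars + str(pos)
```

Concatenate digits 0 to 4
`chars` takes the values: "" → "0" → "01" → "012" → "0123" → "01234"

Answer: "01234"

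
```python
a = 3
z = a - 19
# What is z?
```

Trace:
`a = 3` → a = 3
`z = a - 19` → z = -16
So z = -16

Answer: -16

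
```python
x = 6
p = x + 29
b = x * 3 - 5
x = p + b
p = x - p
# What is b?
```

Trace:
`x = 6` → x = 6
`p = x + 29` → p = 35
`b = x * 3 - 5` → b = 13
`x = p + b` → x = 48
`p = x - p` → p = 13
So b = 13

Answer: 13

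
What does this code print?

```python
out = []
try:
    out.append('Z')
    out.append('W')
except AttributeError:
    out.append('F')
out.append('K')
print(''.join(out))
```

Execution trace: 'Z' (try body) → 'W' (try body, no exception) → 'K' (after the try/except). Output: ZWK

Answer: ZWK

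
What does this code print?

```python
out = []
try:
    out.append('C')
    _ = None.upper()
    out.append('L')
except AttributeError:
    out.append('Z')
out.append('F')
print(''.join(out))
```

Execution trace: 'C' (try body) → 'Z' (except AttributeError) → 'F' (after the try/except). Output: CZF

Answer: CZF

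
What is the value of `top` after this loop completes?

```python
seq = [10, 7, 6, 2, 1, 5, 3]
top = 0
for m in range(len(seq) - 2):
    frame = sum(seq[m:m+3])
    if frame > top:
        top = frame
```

Max sum of 3-element window in [10, 7, 6, 2, 1, 5, 3]
`top` takes the values: 0 → 23

Answer: 23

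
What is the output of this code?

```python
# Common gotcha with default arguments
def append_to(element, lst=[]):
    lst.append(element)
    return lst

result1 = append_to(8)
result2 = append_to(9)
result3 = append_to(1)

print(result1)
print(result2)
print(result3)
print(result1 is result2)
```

Key concept: mutable default argument gotcha.
Step by step:
`result1 = append_to(8)` → result1 = [8]
`result2 = append_to(9)` → result1 = [8, 9] (same object as result2); result2 = [8, 9] (same object as result1)
`result3 = append_to(1)` → result1 = [8, 9, 1] (same object as result2, result3); result2 = [8, 9, 1] (same object as result1, result3); result3 = [8, 9, 1] (same object as result1, result2)
`print(result1)` → prints [8, 9, 1]
`print(result2)` → prints [8, 9, 1]
`print(result3)` → prints [8, 9, 1]
`print(result1 is result2)` → prints True

Answer:
[8, 9, 1]
[8, 9, 1]
[8, 9, 1]
True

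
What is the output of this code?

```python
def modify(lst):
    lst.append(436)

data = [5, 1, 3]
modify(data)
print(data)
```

Key concept: function modifies passed list.
Step by step:
`data = [5, 1, 3]` → data = [5, 1, 3]
`modify(data)` → data = [5, 1, 3, 436]
`print(data)` → prints [5, 1, 3, 436]

Answer: [5, 1, 3, 436]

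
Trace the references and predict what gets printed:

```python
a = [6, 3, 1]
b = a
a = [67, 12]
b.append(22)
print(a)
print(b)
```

Key concept: rebinding vs mutation: a is rebound to a new list, b still points at the original.
Step by step:
`a = [6, 3, 1]` → a = [6, 3, 1]
`b = a` → b = [6, 3, 1] (same object as a)
`a = [67, 12]` → a = [67, 12]
`b.append(22)` → b = [6, 3, 1, 22]
`print(a)` → prints [67, 12]
`print(b)` → prints [6, 3, 1, 22]

Answer:
[67, 12]
[6, 3, 1, 22]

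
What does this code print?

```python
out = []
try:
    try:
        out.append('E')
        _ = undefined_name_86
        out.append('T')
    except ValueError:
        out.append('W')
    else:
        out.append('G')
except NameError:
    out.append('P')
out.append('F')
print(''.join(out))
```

Execution trace: 'E' (try body) → 'P' (outer except NameError) → 'F' (after the try/except). Output: EPF

Answer: EPF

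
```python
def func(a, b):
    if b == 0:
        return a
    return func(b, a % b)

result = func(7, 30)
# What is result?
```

func(7, 30) -> func(30, 7) -> func(7, 2) -> func(2, 1) -> func(1, 0) -> 1

Answer: 1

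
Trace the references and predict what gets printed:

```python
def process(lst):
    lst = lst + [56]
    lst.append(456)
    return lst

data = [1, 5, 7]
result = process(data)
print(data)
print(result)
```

Key concept: rebinding parameter vs mutation.
Step by step:
`data = [1, 5, 7]` → data = [1, 5, 7]
`result = process(data)` → result = [1, 5, 7, 56, 456]
`print(data)` → prints [1, 5, 7]
`print(result)` → prints [1, 5, 7, 56, 456]

Answer:
[1, 5, 7]
[1, 5, 7, 56, 456]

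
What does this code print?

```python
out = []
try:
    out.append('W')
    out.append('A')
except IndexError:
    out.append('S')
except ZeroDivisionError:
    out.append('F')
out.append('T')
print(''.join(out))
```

Execution trace: 'W' (try body) → 'A' (try body, no exception) → 'T' (after the try/except). Output: WAT

Answer: WAT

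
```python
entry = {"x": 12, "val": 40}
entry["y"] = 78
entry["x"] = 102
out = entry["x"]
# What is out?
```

Trace:
`entry = {"x": 12, "val": 40}` → entry = {'x': 12, 'val': 40}
`entry["y"] = 78` → entry = {'x': 12, 'val': 40, 'y': 78}
`entry["x"] = 102` → entry = {'x': 102, 'val': 40, 'y': 78}
`out = entry["x"]` → out = 102
So out = 102

Answer: 102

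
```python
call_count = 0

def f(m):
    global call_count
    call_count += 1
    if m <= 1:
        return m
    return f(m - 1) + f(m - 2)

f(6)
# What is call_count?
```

Calls(m) = 1 + Calls(m-1) + Calls(m-2); Calls(0)=Calls(1)=1. For m=6 this gives 25.

Answer: 25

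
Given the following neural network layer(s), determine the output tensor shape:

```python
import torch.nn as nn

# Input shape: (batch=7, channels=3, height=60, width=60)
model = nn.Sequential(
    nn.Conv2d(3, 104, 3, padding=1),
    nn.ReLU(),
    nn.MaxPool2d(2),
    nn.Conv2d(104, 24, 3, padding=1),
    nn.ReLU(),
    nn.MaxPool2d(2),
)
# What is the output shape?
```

Input: (7, 3, 60, 60) -> after first Conv2d: (7, 104, 60, 60) -> after first MaxPool2d: (7, 104, 30, 30) -> after second Conv2d: (7, 24, 30, 30) -> Output: (7, 24, 15, 15)

Answer: (7, 24, 15, 15)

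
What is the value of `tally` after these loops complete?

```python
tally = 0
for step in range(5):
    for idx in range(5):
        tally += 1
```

5 * 5 = 25
`tally` takes the values: 0 → 1 → 2 → 3 → 4 → 5 → 6 → 7 → 8 → 9 → 10 → 11 → 12 → 13 → 14 → 15 → 16 → 17 → 18 → 19 → 20 → 21 → 22 → 23 → 24 → 25

Answer: 25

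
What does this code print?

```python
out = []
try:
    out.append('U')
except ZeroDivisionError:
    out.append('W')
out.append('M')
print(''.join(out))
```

Execution trace: 'U' (try body, no exception) → 'M' (after the try/except). Output: UM

Answer: UM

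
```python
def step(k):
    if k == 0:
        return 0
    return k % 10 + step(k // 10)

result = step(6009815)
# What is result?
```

Sum of digits of 6009815: 5 + 1 + 8 + 9 + 0 + 0 + 6 = 29

Answer: 29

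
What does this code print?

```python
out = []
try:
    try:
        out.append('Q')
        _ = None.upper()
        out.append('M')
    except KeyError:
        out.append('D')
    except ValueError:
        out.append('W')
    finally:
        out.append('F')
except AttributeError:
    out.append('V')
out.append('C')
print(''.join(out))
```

Execution trace: 'Q' (inner try body) → 'F' (inner finally) → 'V' (outer except AttributeError) → 'C' (after the try/except). Output: QFVC

Answer: QFVC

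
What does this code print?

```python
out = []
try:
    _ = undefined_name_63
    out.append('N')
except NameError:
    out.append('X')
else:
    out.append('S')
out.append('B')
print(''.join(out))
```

Execution trace: 'X' (except NameError) → 'B' (after the try/except). Output: XB

Answer: XB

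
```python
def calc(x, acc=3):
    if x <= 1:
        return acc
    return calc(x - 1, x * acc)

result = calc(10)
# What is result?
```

Accumulator trace (n, acc): (10, 3) -> (9, 30) -> (8, 270) -> (7, 2160) -> (6, 15120) -> (5, 90720) -> (4, 453600) -> (3, 1814400) -> (2, 5443200) -> (1, 10886400) -> return 10886400

Answer: 10886400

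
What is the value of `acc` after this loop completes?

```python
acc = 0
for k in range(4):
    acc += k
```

Sum of 0 to 3 = 6
`acc` takes the values: 0 → 1 → 3 → 6

Answer: 6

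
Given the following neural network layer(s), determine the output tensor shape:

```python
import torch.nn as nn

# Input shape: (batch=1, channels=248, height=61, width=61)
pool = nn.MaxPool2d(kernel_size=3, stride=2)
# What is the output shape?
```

Input: (1, 248, 61, 61) -> Output: (1, 248, 30, 30)

Answer: (1, 248, 30, 30)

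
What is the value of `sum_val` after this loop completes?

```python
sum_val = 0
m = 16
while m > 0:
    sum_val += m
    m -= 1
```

Sum 16 down to 1
`sum_val` takes the values: 0 → 16 → 31 → 45 → 58 → 70 → 81 → 91 → 100 → 108 → 115 → 121 → 126 → 130 → 133 → 135 → 136

Answer: 136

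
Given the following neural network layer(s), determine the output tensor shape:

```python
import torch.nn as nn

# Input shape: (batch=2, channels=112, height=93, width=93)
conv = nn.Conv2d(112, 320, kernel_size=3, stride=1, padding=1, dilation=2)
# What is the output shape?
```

Input: (2, 112, 93, 93) -> Output: (2, 320, 91, 91)

Answer: (2, 320, 91, 91)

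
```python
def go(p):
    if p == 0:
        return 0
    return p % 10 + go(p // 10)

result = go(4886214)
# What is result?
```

Sum of digits of 4886214: 4 + 1 + 2 + 6 + 8 + 8 + 4 = 33

Answer: 33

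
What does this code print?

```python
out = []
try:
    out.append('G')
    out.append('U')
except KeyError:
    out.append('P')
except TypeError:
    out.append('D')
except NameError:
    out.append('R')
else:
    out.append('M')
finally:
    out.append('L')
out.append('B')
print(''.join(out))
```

Execution trace: 'G' (try body) → 'U' (try body, no exception) → 'M' (else) → 'L' (finally) → 'B' (after the try/except). Output: GUMLB

Answer: GUMLB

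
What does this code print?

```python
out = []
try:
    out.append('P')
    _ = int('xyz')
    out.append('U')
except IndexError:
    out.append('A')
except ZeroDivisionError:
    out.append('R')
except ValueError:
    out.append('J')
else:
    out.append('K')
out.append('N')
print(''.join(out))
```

Execution trace: 'P' (try body) → 'J' (except ValueError) → 'N' (after the try/except). Output: PJN

Answer: PJN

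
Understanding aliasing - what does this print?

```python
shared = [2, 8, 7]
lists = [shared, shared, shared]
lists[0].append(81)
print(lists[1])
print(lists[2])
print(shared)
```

Key concept: list of same reference.
Step by step:
`shared = [2, 8, 7]` → shared = [2, 8, 7]
`lists = [shared, shared, shared]` → lists = [[2, 8, 7], [2, 8, 7], [2, 8, 7]]
`lists[0].append(81)` → shared = [2, 8, 7, 81]; lists = [[2, 8, 7, 81], [2, 8, 7, 81], [2, 8, 7, 81]]
`print(lists[1])` → prints [2, 8, 7, 81]
`print(lists[2])` → prints [2, 8, 7, 81]
`print(shared)` → prints [2, 8, 7, 81]

Answer:
[2, 8, 7, 81]
[2, 8, 7, 81]
[2, 8, 7, 81]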